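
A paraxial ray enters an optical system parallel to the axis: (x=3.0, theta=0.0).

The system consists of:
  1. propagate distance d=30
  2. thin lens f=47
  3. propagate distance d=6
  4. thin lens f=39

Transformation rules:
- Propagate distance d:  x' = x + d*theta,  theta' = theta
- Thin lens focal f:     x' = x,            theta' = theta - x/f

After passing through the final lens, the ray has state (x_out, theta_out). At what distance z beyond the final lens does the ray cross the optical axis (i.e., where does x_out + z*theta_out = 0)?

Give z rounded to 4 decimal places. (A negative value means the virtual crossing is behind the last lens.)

Answer: 19.9875

Derivation:
Initial: x=3.0000 theta=0.0000
After 1 (propagate distance d=30): x=3.0000 theta=0.0000
After 2 (thin lens f=47): x=3.0000 theta=-3/47 (≈-0.0638)
After 3 (propagate distance d=6): x=123/47 (≈2.6170) theta=-3/47 (≈-0.0638)
After 4 (thin lens f=39): x=123/47 (≈2.6170) theta=-80/611 (≈-0.1309)
z_focus = -x_out/theta_out = -(123/47)/(-80/611) = 19.9875
Rounded to 4 decimal places: z = 19.9875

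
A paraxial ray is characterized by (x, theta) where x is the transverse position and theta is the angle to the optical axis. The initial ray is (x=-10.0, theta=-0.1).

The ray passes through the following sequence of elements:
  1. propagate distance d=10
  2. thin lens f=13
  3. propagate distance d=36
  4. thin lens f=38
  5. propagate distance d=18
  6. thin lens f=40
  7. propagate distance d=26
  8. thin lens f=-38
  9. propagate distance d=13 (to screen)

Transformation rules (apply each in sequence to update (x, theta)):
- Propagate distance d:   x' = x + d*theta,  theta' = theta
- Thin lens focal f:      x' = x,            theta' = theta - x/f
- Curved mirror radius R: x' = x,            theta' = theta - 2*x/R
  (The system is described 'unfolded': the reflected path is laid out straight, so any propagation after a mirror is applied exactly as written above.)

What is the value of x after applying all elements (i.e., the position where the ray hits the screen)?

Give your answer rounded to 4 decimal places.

Initial: x=-10.0000 theta=-0.1000
After 1 (propagate distance d=10): x=-11.0000 theta=-0.1000
After 2 (thin lens f=13): x=-11.0000 theta=97/130 (≈0.7462)
After 3 (propagate distance d=36): x=1031/65 (≈15.8615) theta=97/130 (≈0.7462)
After 4 (thin lens f=38): x=1031/65 (≈15.8615) theta=406/1235 (≈0.3287)
After 5 (propagate distance d=18): x=2069/95 (≈21.7789) theta=406/1235 (≈0.3287)
After 6 (thin lens f=40): x=2069/95 (≈21.7789) theta=-10657/49400 (≈-0.2157)
After 7 (propagate distance d=26): x=16.1700 theta=-10657/49400 (≈-0.2157)
After 8 (thin lens f=-38): x=16.1700 theta=2591/12350 (≈0.2098)
After 9 (propagate distance d=13 (to screen)): x=7181/380 (≈18.8974) theta=2591/12350 (≈0.2098)
Rounded to 4 decimal places: x = 18.8974

Answer: 18.8974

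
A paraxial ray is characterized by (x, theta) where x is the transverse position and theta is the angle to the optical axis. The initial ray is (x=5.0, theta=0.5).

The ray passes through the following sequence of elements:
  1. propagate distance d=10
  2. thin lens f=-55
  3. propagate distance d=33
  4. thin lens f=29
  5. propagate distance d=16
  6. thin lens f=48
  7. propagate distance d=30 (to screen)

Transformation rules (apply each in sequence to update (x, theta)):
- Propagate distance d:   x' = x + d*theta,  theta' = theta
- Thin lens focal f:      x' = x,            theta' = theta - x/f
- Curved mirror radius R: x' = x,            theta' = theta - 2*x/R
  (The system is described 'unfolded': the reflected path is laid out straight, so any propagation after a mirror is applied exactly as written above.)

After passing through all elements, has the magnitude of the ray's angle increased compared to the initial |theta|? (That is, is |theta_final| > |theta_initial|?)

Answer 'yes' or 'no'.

Initial: x=5.0000 theta=0.5000
After 1 (propagate distance d=10): x=10.0000 theta=0.5000
After 2 (thin lens f=-55): x=10.0000 theta=15/22 (≈0.6818)
After 3 (propagate distance d=33): x=32.5000 theta=15/22 (≈0.6818)
After 4 (thin lens f=29): x=32.5000 theta=-140/319 (≈-0.4389)
After 5 (propagate distance d=16): x=16255/638 (≈25.4781) theta=-140/319 (≈-0.4389)
After 6 (thin lens f=48): x=16255/638 (≈25.4781) theta=-29695/30624 (≈-0.9697)
After 7 (propagate distance d=30 (to screen)): x=-18435/5104 (≈-3.6119) theta=-29695/30624 (≈-0.9697)
|theta_initial|=0.5000 |theta_final|=29695/30624 (≈0.9697) -> increased

Answer: yes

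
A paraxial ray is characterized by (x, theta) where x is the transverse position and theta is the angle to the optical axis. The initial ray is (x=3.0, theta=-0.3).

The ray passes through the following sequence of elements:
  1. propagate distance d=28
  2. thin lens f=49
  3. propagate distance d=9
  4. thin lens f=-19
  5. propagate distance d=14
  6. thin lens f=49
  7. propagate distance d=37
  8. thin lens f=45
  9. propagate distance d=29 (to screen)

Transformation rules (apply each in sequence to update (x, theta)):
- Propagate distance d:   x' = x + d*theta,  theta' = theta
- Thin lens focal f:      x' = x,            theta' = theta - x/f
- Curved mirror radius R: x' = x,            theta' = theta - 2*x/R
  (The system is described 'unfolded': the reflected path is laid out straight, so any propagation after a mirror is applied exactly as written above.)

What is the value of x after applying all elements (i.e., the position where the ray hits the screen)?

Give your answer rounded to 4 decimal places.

Initial: x=3.0000 theta=-0.3000
After 1 (propagate distance d=28): x=-5.4000 theta=-0.3000
After 2 (thin lens f=49): x=-5.4000 theta=-93/490 (≈-0.1898)
After 3 (propagate distance d=9): x=-3483/490 (≈-7.1082) theta=-93/490 (≈-0.1898)
After 4 (thin lens f=-19): x=-3483/490 (≈-7.1082) theta=-75/133 (≈-0.5639)
After 5 (propagate distance d=14): x=-139677/9310 (≈-15.0029) theta=-75/133 (≈-0.5639)
After 6 (thin lens f=49): x=-139677/9310 (≈-15.0029) theta=-117573/456190 (≈-0.2577)
After 7 (propagate distance d=37): x=-5597187/228095 (≈-24.5388) theta=-117573/456190 (≈-0.2577)
After 8 (thin lens f=45): x=-5597187/228095 (≈-24.5388) theta=1967863/6842850 (≈0.2876)
After 9 (propagate distance d=29 (to screen)): x=-15835369/977550 (≈-16.1990) theta=1967863/6842850 (≈0.2876)
Rounded to 4 decimal places: x = -16.1990

Answer: -16.1990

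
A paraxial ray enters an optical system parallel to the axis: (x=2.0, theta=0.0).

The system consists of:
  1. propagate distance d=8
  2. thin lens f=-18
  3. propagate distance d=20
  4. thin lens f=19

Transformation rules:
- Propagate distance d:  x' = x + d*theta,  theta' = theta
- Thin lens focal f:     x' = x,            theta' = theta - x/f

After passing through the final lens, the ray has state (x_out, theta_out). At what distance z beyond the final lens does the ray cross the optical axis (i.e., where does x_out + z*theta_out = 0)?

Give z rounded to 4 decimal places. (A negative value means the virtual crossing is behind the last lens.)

Initial: x=2.0000 theta=0.0000
After 1 (propagate distance d=8): x=2.0000 theta=0.0000
After 2 (thin lens f=-18): x=2.0000 theta=1/9 (≈0.1111)
After 3 (propagate distance d=20): x=38/9 (≈4.2222) theta=1/9 (≈0.1111)
After 4 (thin lens f=19): x=38/9 (≈4.2222) theta=-1/9 (≈-0.1111)
z_focus = -x_out/theta_out = -(38/9)/(-1/9) = 38.0000
Rounded to 4 decimal places: z = 38.0000

Answer: 38.0000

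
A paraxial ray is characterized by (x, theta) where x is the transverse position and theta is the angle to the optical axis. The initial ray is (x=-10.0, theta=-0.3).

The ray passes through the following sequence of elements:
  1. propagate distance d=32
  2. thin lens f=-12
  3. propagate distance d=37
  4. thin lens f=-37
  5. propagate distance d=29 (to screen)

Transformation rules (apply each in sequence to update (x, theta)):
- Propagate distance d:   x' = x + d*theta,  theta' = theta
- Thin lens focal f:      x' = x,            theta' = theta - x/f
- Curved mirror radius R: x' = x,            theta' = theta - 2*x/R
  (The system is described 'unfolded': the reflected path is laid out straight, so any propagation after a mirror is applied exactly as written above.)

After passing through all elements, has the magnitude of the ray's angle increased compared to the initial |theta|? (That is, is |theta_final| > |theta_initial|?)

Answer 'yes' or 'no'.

Answer: yes

Derivation:
Initial: x=-10.0000 theta=-0.3000
After 1 (propagate distance d=32): x=-19.6000 theta=-0.3000
After 2 (thin lens f=-12): x=-19.6000 theta=-29/15 (≈-1.9333)
After 3 (propagate distance d=37): x=-1367/15 (≈-91.1333) theta=-29/15 (≈-1.9333)
After 4 (thin lens f=-37): x=-1367/15 (≈-91.1333) theta=-488/111 (≈-4.3964)
After 5 (propagate distance d=29 (to screen)): x=-121339/555 (≈-218.6288) theta=-488/111 (≈-4.3964)
|theta_initial|=0.3000 |theta_final|=488/111 (≈4.3964) -> increased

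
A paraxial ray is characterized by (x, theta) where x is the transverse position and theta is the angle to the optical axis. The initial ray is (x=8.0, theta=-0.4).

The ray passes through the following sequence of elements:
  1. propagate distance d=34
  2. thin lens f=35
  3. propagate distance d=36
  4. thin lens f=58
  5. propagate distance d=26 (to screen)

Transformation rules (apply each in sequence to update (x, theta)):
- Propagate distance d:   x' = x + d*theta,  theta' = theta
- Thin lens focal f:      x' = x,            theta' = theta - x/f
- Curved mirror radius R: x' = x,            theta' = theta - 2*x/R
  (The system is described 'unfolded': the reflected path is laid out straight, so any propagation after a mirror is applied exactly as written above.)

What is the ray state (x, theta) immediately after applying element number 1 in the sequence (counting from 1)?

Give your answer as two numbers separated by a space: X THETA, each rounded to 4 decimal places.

Initial: x=8.0000 theta=-0.4000
After 1 (propagate distance d=34): x=-5.6000 theta=-0.4000
Rounded to 4 decimal places: x = -5.6000, theta = -0.4000

Answer: -5.6000 -0.4000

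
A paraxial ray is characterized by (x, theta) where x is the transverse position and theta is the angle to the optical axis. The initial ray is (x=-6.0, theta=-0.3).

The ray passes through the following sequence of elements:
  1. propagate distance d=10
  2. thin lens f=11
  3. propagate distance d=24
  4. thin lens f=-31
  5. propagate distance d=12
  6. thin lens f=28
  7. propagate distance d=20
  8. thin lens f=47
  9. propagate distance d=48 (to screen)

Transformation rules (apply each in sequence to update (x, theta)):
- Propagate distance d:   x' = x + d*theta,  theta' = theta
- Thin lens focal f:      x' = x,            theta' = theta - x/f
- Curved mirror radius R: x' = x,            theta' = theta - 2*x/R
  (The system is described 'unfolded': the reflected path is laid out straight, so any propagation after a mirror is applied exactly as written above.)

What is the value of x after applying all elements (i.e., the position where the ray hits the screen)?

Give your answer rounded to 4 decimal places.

Initial: x=-6.0000 theta=-0.3000
After 1 (propagate distance d=10): x=-9.0000 theta=-0.3000
After 2 (thin lens f=11): x=-9.0000 theta=57/110 (≈0.5182)
After 3 (propagate distance d=24): x=189/55 (≈3.4364) theta=57/110 (≈0.5182)
After 4 (thin lens f=-31): x=189/55 (≈3.4364) theta=39/62 (≈0.6290)
After 5 (propagate distance d=12): x=18729/1705 (≈10.9848) theta=39/62 (≈0.6290)
After 6 (thin lens f=28): x=18729/1705 (≈10.9848) theta=11301/47740 (≈0.2367)
After 7 (propagate distance d=20): x=187608/11935 (≈15.7191) theta=11301/47740 (≈0.2367)
After 8 (thin lens f=47): x=187608/11935 (≈15.7191) theta=-3987/40796 (≈-0.0977)
After 9 (propagate distance d=48 (to screen)): x=6186156/560945 (≈11.0281) theta=-3987/40796 (≈-0.0977)
Rounded to 4 decimal places: x = 11.0281

Answer: 11.0281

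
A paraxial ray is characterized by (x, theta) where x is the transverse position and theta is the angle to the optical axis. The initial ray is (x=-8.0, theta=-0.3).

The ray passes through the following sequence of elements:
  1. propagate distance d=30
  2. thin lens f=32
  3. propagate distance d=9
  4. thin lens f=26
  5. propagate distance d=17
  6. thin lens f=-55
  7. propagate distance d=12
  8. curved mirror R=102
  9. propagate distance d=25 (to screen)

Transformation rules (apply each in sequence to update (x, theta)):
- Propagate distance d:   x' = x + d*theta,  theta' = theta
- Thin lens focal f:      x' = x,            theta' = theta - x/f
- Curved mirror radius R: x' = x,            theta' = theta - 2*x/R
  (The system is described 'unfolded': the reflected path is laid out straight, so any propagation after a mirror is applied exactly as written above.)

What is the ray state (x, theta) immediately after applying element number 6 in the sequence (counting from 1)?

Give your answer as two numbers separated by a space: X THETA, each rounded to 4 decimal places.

Answer: -1.2329 0.7826

Derivation:
Initial: x=-8.0000 theta=-0.3000
After 1 (propagate distance d=30): x=-17.0000 theta=-0.3000
After 2 (thin lens f=32): x=-17.0000 theta=37/160 (≈0.2313)
After 3 (propagate distance d=9): x=-2387/160 (≈-14.9188) theta=37/160 (≈0.2313)
After 4 (thin lens f=26): x=-2387/160 (≈-14.9188) theta=3349/4160 (≈0.8050)
After 5 (propagate distance d=17): x=-5129/4160 (≈-1.2329) theta=3349/4160 (≈0.8050)
After 6 (thin lens f=-55): x=-5129/4160 (≈-1.2329) theta=89533/114400 (≈0.7826)
Rounded to 4 decimal places: x = -1.2329, theta = 0.7826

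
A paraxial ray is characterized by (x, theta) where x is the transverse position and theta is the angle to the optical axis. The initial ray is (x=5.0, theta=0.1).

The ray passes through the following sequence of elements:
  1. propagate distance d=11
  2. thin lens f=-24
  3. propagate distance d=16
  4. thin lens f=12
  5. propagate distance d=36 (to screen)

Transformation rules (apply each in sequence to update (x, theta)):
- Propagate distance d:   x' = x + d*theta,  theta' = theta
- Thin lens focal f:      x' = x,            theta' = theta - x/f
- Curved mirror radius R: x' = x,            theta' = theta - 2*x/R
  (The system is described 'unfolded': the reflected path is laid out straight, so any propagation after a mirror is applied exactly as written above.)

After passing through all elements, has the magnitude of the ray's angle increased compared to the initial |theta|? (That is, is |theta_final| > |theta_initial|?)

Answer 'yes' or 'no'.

Answer: yes

Derivation:
Initial: x=5.0000 theta=0.1000
After 1 (propagate distance d=11): x=6.1000 theta=0.1000
After 2 (thin lens f=-24): x=6.1000 theta=17/48 (≈0.3542)
After 3 (propagate distance d=16): x=353/30 (≈11.7667) theta=17/48 (≈0.3542)
After 4 (thin lens f=12): x=353/30 (≈11.7667) theta=-451/720 (≈-0.6264)
After 5 (propagate distance d=36 (to screen)): x=-647/60 (≈-10.7833) theta=-451/720 (≈-0.6264)
|theta_initial|=0.1000 |theta_final|=451/720 (≈0.6264) -> increased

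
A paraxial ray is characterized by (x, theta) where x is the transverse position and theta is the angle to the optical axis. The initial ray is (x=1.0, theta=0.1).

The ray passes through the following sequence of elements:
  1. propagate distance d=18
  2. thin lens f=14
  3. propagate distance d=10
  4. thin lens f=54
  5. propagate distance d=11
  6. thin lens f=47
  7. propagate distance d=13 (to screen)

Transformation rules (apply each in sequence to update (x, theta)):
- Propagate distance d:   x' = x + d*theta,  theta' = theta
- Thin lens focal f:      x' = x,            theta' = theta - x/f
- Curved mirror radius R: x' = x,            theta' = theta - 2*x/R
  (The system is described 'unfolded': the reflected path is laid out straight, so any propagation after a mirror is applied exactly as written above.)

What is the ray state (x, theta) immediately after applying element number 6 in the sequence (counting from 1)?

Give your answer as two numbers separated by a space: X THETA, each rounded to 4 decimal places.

Answer: 0.3333 -0.1404

Derivation:
Initial: x=1.0000 theta=0.1000
After 1 (propagate distance d=18): x=2.8000 theta=0.1000
After 2 (thin lens f=14): x=2.8000 theta=-0.1000
After 3 (propagate distance d=10): x=1.8000 theta=-0.1000
After 4 (thin lens f=54): x=1.8000 theta=-2/15 (≈-0.1333)
After 5 (propagate distance d=11): x=1/3 (≈0.3333) theta=-2/15 (≈-0.1333)
After 6 (thin lens f=47): x=1/3 (≈0.3333) theta=-33/235 (≈-0.1404)
Rounded to 4 decimal places: x = 0.3333, theta = -0.1404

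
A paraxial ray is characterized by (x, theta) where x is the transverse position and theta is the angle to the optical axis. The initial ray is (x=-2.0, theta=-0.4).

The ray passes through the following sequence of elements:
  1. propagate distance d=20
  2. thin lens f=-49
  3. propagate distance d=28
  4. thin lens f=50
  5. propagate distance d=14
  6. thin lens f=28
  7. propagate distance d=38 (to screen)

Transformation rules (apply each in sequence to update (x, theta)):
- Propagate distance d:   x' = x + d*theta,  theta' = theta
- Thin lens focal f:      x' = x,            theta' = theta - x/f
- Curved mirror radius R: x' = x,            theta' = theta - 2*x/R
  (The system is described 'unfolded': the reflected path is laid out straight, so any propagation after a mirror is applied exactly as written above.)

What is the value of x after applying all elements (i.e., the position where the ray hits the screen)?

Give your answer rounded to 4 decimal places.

Initial: x=-2.0000 theta=-0.4000
After 1 (propagate distance d=20): x=-10.0000 theta=-0.4000
After 2 (thin lens f=-49): x=-10.0000 theta=-148/245 (≈-0.6041)
After 3 (propagate distance d=28): x=-942/35 (≈-26.9143) theta=-148/245 (≈-0.6041)
After 4 (thin lens f=50): x=-942/35 (≈-26.9143) theta=-403/6125 (≈-0.0658)
After 5 (propagate distance d=14): x=-24356/875 (≈-27.8354) theta=-403/6125 (≈-0.0658)
After 6 (thin lens f=28): x=-24356/875 (≈-27.8354) theta=5686/6125 (≈0.9283)
After 7 (propagate distance d=38 (to screen)): x=45576/6125 (≈7.4410) theta=5686/6125 (≈0.9283)
Rounded to 4 decimal places: x = 7.4410

Answer: 7.4410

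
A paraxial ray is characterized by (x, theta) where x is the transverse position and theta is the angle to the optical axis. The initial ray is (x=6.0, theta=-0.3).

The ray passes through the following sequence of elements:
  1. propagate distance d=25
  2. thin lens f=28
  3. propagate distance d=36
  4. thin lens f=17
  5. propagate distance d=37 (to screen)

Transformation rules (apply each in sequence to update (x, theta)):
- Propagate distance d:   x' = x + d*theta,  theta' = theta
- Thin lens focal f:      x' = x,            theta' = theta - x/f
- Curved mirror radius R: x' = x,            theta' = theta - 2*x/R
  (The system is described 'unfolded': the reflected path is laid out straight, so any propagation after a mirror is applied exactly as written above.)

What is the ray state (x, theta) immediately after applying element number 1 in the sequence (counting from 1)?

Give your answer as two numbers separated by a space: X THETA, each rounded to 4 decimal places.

Answer: -1.5000 -0.3000

Derivation:
Initial: x=6.0000 theta=-0.3000
After 1 (propagate distance d=25): x=-1.5000 theta=-0.3000
Rounded to 4 decimal places: x = -1.5000, theta = -0.3000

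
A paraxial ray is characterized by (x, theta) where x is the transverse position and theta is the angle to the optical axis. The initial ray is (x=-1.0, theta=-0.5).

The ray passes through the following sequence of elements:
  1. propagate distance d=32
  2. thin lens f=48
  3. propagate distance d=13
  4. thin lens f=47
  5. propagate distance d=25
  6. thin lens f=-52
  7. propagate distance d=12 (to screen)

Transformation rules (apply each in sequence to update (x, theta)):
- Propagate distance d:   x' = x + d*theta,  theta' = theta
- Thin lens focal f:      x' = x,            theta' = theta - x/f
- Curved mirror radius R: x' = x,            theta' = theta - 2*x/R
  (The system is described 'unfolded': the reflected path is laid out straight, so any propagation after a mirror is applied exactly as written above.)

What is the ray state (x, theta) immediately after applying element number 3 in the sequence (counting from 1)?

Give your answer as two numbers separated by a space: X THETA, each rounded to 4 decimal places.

Answer: -18.8958 -0.1458

Derivation:
Initial: x=-1.0000 theta=-0.5000
After 1 (propagate distance d=32): x=-17.0000 theta=-0.5000
After 2 (thin lens f=48): x=-17.0000 theta=-7/48 (≈-0.1458)
After 3 (propagate distance d=13): x=-907/48 (≈-18.8958) theta=-7/48 (≈-0.1458)
Rounded to 4 decimal places: x = -18.8958, theta = -0.1458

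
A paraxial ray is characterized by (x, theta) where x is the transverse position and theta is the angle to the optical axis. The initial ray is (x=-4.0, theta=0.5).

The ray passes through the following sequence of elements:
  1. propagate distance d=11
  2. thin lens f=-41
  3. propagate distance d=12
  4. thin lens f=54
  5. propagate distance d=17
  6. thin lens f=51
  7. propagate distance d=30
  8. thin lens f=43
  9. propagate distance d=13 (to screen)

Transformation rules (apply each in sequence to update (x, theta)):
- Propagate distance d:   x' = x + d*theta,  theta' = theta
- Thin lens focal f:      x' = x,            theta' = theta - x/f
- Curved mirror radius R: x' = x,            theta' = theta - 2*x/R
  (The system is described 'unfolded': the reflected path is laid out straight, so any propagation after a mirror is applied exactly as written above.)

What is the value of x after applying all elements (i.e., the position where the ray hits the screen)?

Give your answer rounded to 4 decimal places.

Initial: x=-4.0000 theta=0.5000
After 1 (propagate distance d=11): x=1.5000 theta=0.5000
After 2 (thin lens f=-41): x=1.5000 theta=22/41 (≈0.5366)
After 3 (propagate distance d=12): x=651/82 (≈7.9390) theta=22/41 (≈0.5366)
After 4 (thin lens f=54): x=651/82 (≈7.9390) theta=575/1476 (≈0.3896)
After 5 (propagate distance d=17): x=21493/1476 (≈14.5617) theta=575/1476 (≈0.3896)
After 6 (thin lens f=51): x=21493/1476 (≈14.5617) theta=1958/18819 (≈0.1040)
After 7 (propagate distance d=30): x=443701/25092 (≈17.6830) theta=1958/18819 (≈0.1040)
After 8 (thin lens f=43): x=443701/25092 (≈17.6830) theta=-994327/3236868 (≈-0.3072)
After 9 (propagate distance d=13 (to screen)): x=22155589/1618434 (≈13.6895) theta=-994327/3236868 (≈-0.3072)
Rounded to 4 decimal places: x = 13.6895

Answer: 13.6895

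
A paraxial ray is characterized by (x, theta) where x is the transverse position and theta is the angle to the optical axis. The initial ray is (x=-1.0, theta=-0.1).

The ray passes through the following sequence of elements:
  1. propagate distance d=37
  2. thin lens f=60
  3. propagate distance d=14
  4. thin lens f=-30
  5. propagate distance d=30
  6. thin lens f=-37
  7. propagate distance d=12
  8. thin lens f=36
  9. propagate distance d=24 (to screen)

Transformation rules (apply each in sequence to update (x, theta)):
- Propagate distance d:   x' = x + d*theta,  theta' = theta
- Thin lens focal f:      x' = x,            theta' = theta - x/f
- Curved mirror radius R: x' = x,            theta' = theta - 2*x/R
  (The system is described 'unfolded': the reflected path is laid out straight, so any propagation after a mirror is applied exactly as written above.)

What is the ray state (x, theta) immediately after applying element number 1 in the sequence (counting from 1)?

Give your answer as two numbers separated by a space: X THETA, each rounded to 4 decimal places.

Initial: x=-1.0000 theta=-0.1000
After 1 (propagate distance d=37): x=-4.7000 theta=-0.1000
Rounded to 4 decimal places: x = -4.7000, theta = -0.1000

Answer: -4.7000 -0.1000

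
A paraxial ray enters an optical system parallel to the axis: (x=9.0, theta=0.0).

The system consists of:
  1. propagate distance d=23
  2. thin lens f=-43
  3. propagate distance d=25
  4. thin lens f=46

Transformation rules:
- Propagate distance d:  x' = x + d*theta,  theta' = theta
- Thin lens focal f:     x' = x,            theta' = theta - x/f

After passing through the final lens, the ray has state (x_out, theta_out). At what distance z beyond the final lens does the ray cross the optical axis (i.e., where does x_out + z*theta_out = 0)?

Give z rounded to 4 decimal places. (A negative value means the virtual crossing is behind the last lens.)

Answer: 142.1818

Derivation:
Initial: x=9.0000 theta=0.0000
After 1 (propagate distance d=23): x=9.0000 theta=0.0000
After 2 (thin lens f=-43): x=9.0000 theta=9/43 (≈0.2093)
After 3 (propagate distance d=25): x=612/43 (≈14.2326) theta=9/43 (≈0.2093)
After 4 (thin lens f=46): x=612/43 (≈14.2326) theta=-99/989 (≈-0.1001)
z_focus = -x_out/theta_out = -(612/43)/(-99/989) = 1564/11 ≈ 142.1818
Rounded to 4 decimal places: z = 142.1818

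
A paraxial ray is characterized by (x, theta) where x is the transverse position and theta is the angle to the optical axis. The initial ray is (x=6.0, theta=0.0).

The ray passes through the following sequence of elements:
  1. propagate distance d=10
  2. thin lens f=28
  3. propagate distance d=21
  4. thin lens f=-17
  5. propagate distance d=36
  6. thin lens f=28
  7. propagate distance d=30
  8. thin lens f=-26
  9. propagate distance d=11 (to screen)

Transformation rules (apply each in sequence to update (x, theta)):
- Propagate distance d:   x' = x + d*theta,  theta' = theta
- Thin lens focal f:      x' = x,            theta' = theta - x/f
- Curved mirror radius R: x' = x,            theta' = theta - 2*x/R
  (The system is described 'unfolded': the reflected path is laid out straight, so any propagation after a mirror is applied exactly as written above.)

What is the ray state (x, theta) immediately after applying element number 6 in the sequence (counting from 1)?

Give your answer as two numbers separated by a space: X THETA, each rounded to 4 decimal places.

Initial: x=6.0000 theta=0.0000
After 1 (propagate distance d=10): x=6.0000 theta=0.0000
After 2 (thin lens f=28): x=6.0000 theta=-3/14 (≈-0.2143)
After 3 (propagate distance d=21): x=1.5000 theta=-3/14 (≈-0.2143)
After 4 (thin lens f=-17): x=1.5000 theta=-15/119 (≈-0.1261)
After 5 (propagate distance d=36): x=-723/238 (≈-3.0378) theta=-15/119 (≈-0.1261)
After 6 (thin lens f=28): x=-723/238 (≈-3.0378) theta=-117/6664 (≈-0.0176)
Rounded to 4 decimal places: x = -3.0378, theta = -0.0176

Answer: -3.0378 -0.0176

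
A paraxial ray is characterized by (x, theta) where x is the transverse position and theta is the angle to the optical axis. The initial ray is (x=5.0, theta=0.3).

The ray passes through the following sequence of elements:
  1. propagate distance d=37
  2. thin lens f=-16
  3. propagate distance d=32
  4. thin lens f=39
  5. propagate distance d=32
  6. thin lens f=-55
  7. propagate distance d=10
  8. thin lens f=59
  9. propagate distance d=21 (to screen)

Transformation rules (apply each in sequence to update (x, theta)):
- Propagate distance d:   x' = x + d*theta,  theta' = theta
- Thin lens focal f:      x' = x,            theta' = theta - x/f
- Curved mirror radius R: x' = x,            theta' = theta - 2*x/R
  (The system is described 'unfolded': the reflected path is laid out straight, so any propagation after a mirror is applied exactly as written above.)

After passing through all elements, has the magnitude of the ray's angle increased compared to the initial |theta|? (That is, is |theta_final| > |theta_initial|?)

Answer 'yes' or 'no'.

Answer: no

Derivation:
Initial: x=5.0000 theta=0.3000
After 1 (propagate distance d=37): x=16.1000 theta=0.3000
After 2 (thin lens f=-16): x=16.1000 theta=209/160 (≈1.3063)
After 3 (propagate distance d=32): x=57.9000 theta=209/160 (≈1.3063)
After 4 (thin lens f=39): x=57.9000 theta=-371/2080 (≈-0.1784)
After 5 (propagate distance d=32): x=1357/26 (≈52.1923) theta=-371/2080 (≈-0.1784)
After 6 (thin lens f=-55): x=1357/26 (≈52.1923) theta=17631/22880 (≈0.7706)
After 7 (propagate distance d=10): x=137047/2288 (≈59.8982) theta=17631/22880 (≈0.7706)
After 8 (thin lens f=59): x=137047/2288 (≈59.8982) theta=-330241/1349920 (≈-0.2446)
After 9 (propagate distance d=21 (to screen)): x=73922669/1349920 (≈54.7608) theta=-330241/1349920 (≈-0.2446)
|theta_initial|=0.3000 |theta_final|=330241/1349920 (≈0.2446) -> not increased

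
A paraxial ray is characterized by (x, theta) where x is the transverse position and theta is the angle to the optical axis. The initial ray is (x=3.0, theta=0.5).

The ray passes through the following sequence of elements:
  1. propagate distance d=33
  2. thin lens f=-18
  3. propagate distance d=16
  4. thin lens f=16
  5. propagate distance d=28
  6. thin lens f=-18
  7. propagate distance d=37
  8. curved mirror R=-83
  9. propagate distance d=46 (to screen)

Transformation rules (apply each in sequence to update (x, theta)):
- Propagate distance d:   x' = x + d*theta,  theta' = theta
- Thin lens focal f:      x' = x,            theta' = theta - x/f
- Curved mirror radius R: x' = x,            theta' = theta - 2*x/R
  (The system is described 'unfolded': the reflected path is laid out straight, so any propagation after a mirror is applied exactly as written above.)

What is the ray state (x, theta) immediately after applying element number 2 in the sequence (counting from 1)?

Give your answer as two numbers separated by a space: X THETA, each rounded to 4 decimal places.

Answer: 19.5000 1.5833

Derivation:
Initial: x=3.0000 theta=0.5000
After 1 (propagate distance d=33): x=19.5000 theta=0.5000
After 2 (thin lens f=-18): x=19.5000 theta=19/12 (≈1.5833)
Rounded to 4 decimal places: x = 19.5000, theta = 1.5833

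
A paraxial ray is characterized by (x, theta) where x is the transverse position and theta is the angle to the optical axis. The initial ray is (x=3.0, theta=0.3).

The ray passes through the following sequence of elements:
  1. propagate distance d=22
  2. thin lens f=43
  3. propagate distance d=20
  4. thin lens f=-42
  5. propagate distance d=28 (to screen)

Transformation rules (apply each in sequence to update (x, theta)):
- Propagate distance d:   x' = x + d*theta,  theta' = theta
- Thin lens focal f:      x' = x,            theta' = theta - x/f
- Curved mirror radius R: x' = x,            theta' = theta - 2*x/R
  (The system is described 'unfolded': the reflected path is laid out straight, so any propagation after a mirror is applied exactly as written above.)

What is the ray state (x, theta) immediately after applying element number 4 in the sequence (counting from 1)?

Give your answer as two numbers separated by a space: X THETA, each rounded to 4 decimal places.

Initial: x=3.0000 theta=0.3000
After 1 (propagate distance d=22): x=9.6000 theta=0.3000
After 2 (thin lens f=43): x=9.6000 theta=33/430 (≈0.0767)
After 3 (propagate distance d=20): x=2394/215 (≈11.1349) theta=33/430 (≈0.0767)
After 4 (thin lens f=-42): x=2394/215 (≈11.1349) theta=147/430 (≈0.3419)
Rounded to 4 decimal places: x = 11.1349, theta = 0.3419

Answer: 11.1349 0.3419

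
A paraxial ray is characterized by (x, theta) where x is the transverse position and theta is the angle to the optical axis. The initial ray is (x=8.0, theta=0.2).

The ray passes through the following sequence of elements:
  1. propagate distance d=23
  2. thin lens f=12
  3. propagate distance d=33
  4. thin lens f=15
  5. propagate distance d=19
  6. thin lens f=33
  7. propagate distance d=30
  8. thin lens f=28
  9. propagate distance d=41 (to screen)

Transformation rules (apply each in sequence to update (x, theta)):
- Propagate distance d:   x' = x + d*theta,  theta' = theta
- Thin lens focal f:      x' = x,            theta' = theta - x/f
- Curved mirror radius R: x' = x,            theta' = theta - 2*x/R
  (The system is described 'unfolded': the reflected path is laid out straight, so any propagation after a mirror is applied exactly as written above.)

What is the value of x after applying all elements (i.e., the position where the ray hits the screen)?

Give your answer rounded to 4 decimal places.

Initial: x=8.0000 theta=0.2000
After 1 (propagate distance d=23): x=12.6000 theta=0.2000
After 2 (thin lens f=12): x=12.6000 theta=-0.8500
After 3 (propagate distance d=33): x=-15.4500 theta=-0.8500
After 4 (thin lens f=15): x=-15.4500 theta=0.1800
After 5 (propagate distance d=19): x=-12.0300 theta=0.1800
After 6 (thin lens f=33): x=-12.0300 theta=599/1100 (≈0.5445)
After 7 (propagate distance d=30): x=4737/1100 (≈4.3064) theta=599/1100 (≈0.5445)
After 8 (thin lens f=28): x=4737/1100 (≈4.3064) theta=2407/6160 (≈0.3907)
After 9 (propagate distance d=41 (to screen)): x=626071/30800 (≈20.3270) theta=2407/6160 (≈0.3907)
Rounded to 4 decimal places: x = 20.3270

Answer: 20.3270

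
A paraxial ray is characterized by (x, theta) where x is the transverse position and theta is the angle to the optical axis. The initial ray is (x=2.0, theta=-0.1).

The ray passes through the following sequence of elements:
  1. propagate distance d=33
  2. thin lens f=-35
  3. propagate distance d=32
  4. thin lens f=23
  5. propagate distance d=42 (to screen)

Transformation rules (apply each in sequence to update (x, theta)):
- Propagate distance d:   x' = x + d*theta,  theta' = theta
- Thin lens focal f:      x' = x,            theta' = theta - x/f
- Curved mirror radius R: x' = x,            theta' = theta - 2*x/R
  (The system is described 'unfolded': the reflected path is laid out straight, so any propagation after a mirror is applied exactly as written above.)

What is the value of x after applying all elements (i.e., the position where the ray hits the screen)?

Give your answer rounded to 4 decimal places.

Initial: x=2.0000 theta=-0.1000
After 1 (propagate distance d=33): x=-1.3000 theta=-0.1000
After 2 (thin lens f=-35): x=-1.3000 theta=-24/175 (≈-0.1371)
After 3 (propagate distance d=32): x=-1991/350 (≈-5.6886) theta=-24/175 (≈-0.1371)
After 4 (thin lens f=23): x=-1991/350 (≈-5.6886) theta=887/8050 (≈0.1102)
After 5 (propagate distance d=42 (to screen)): x=-8539/8050 (≈-1.0607) theta=887/8050 (≈0.1102)
Rounded to 4 decimal places: x = -1.0607

Answer: -1.0607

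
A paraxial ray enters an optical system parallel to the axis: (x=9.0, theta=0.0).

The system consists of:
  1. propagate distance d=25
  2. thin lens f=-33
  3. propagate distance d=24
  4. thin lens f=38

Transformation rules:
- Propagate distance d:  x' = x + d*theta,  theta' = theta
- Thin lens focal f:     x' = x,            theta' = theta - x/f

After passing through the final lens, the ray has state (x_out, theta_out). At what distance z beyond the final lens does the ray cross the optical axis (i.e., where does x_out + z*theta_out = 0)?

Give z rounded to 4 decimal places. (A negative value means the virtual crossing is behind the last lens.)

Answer: 114.0000

Derivation:
Initial: x=9.0000 theta=0.0000
After 1 (propagate distance d=25): x=9.0000 theta=0.0000
After 2 (thin lens f=-33): x=9.0000 theta=3/11 (≈0.2727)
After 3 (propagate distance d=24): x=171/11 (≈15.5455) theta=3/11 (≈0.2727)
After 4 (thin lens f=38): x=171/11 (≈15.5455) theta=-3/22 (≈-0.1364)
z_focus = -x_out/theta_out = -(171/11)/(-3/22) = 114.0000
Rounded to 4 decimal places: z = 114.0000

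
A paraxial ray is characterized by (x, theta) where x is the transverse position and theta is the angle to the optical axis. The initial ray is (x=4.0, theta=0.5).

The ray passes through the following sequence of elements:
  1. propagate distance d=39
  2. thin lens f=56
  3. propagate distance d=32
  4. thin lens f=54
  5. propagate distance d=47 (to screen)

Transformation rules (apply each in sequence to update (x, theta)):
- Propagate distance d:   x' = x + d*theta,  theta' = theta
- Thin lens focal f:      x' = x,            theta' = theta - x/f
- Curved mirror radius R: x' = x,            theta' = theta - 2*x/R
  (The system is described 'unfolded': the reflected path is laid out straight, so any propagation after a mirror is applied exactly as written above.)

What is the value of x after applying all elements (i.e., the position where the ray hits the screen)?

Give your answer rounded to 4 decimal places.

Initial: x=4.0000 theta=0.5000
After 1 (propagate distance d=39): x=23.5000 theta=0.5000
After 2 (thin lens f=56): x=23.5000 theta=9/112 (≈0.0804)
After 3 (propagate distance d=32): x=365/14 (≈26.0714) theta=9/112 (≈0.0804)
After 4 (thin lens f=54): x=365/14 (≈26.0714) theta=-1217/3024 (≈-0.4024)
After 5 (propagate distance d=47 (to screen)): x=21641/3024 (≈7.1564) theta=-1217/3024 (≈-0.4024)
Rounded to 4 decimal places: x = 7.1564

Answer: 7.1564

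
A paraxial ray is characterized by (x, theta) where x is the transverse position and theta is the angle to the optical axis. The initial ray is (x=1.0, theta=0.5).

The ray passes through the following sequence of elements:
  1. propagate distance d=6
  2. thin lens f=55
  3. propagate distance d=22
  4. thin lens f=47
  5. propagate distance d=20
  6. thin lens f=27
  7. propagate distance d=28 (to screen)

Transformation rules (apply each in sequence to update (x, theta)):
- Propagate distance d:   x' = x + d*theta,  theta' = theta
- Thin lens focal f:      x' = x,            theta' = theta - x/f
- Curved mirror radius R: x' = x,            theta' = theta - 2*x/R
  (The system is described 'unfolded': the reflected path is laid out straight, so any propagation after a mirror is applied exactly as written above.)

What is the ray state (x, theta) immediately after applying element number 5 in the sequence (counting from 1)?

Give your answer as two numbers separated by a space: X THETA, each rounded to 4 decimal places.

Answer: 16.2433 0.1422

Derivation:
Initial: x=1.0000 theta=0.5000
After 1 (propagate distance d=6): x=4.0000 theta=0.5000
After 2 (thin lens f=55): x=4.0000 theta=47/110 (≈0.4273)
After 3 (propagate distance d=22): x=13.4000 theta=47/110 (≈0.4273)
After 4 (thin lens f=47): x=13.4000 theta=147/1034 (≈0.1422)
After 5 (propagate distance d=20): x=41989/2585 (≈16.2433) theta=147/1034 (≈0.1422)
Rounded to 4 decimal places: x = 16.2433, theta = 0.1422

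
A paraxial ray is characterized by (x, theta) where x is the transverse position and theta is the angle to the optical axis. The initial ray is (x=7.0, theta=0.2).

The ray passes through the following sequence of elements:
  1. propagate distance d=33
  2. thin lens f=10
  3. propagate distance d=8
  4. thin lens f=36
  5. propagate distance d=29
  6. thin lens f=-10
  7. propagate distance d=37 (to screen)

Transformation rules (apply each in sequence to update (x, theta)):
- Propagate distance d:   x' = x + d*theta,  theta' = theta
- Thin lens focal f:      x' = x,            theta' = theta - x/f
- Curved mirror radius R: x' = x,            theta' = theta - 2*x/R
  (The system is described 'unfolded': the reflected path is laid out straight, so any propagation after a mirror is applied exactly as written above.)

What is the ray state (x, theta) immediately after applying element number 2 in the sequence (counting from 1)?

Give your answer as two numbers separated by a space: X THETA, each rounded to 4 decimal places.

Answer: 13.6000 -1.1600

Derivation:
Initial: x=7.0000 theta=0.2000
After 1 (propagate distance d=33): x=13.6000 theta=0.2000
After 2 (thin lens f=10): x=13.6000 theta=-1.1600
Rounded to 4 decimal places: x = 13.6000, theta = -1.1600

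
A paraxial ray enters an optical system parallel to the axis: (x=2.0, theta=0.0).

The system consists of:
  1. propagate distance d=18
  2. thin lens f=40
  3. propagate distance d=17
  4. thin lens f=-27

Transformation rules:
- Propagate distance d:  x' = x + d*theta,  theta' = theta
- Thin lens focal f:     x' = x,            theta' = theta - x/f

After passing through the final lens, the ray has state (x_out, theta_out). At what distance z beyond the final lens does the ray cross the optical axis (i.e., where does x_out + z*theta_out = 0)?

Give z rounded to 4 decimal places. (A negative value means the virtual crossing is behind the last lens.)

Answer: 155.2500

Derivation:
Initial: x=2.0000 theta=0.0000
After 1 (propagate distance d=18): x=2.0000 theta=0.0000
After 2 (thin lens f=40): x=2.0000 theta=-0.0500
After 3 (propagate distance d=17): x=1.1500 theta=-0.0500
After 4 (thin lens f=-27): x=1.1500 theta=-1/135 (≈-0.0074)
z_focus = -x_out/theta_out = -(1.1500)/(-1/135) = 155.2500
Rounded to 4 decimal places: z = 155.2500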